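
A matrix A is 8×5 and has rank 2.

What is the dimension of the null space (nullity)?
3

The rank-nullity theorem for an m×n matrix states:
rank(A) + nullity(A) = n (the number of columns).
Here n = 5 and rank(A) = 2, so nullity(A) = 5 - 2 = 3.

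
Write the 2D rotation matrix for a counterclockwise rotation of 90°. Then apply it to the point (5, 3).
R = [[0, -1], [1, 0]]; R·(5, 3) = (-3, 5)

Rotation matrix formula: R(θ) = [[cos θ, -sin θ], [sin θ, cos θ]]
For θ = 90°:
cos(90°) = 0
sin(90°) = 1
R = [[0, -1], [1, 0]]
Apply to (5, 3): [0·5 + (-1)·3, 1·5 + 0·3] = (-3, 5)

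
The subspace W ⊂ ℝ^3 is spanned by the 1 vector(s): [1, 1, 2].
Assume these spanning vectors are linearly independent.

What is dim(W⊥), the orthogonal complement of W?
dim(W⊥) = 2

For any subspace W of ℝ^n, dim(W) + dim(W⊥) = n (the whole-space dimension).
Here the given 1 vectors are linearly independent, so dim(W) = 1.
Thus dim(W⊥) = n - dim(W) = 3 - 1 = 2.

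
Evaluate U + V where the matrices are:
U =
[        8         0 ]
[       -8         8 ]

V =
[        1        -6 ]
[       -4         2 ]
U + V =
[        9        -6 ]
[      -12        10 ]

Matrix addition is elementwise: (U+V)[i][j] = U[i][j] + V[i][j].
  (U+V)[0][0] = (8) + (1) = 9
  (U+V)[0][1] = (0) + (-6) = -6
  (U+V)[1][0] = (-8) + (-4) = -12
  (U+V)[1][1] = (8) + (2) = 10
U + V =
[        9        -6 ]
[      -12        10 ]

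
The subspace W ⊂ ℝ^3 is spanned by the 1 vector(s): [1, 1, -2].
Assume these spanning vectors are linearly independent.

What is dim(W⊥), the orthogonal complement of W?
dim(W⊥) = 2

For any subspace W of ℝ^n, dim(W) + dim(W⊥) = n (the whole-space dimension).
Here the given 1 vectors are linearly independent, so dim(W) = 1.
Thus dim(W⊥) = n - dim(W) = 3 - 1 = 2.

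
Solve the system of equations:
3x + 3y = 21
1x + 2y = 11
x = 3, y = 4

Use elimination (row reduction):
Equation 1: 3x + 3y = 21.
Equation 2: 1x + 2y = 11.
Multiply Eq1 by 1 and Eq2 by 3: 3x + 3y = 21;  3x + 6y = 33.
Subtract: (3)y = 12, so y = 4.
Back-substitute into Eq1: 3x + 3*(4) = 21, so x = 3.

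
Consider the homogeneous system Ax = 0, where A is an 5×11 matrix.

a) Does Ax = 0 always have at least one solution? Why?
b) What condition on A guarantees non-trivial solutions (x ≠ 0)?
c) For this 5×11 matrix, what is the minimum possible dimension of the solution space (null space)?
a) Yes, x = 0 is always a solution. b) When A has linearly dependent columns (rank < n). c) Minimum nullity = 6.

a) x = 0 satisfies A·0 = 0, so the zero vector is always a solution.
b) Non-trivial solutions exist iff the columns of A are linearly dependent, equivalently rank(A) < n (the number of columns).
c) By rank-nullity, rank(A) + nullity(A) = n = 11. Since A has only 5 rows, rank(A) ≤ 5, so nullity(A) ≥ 11 - 5 = 6.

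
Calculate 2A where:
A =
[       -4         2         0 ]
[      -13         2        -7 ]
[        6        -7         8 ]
2A =
[       -8         4         0 ]
[      -26         4       -14 ]
[       12       -14        16 ]

Scalar multiplication is elementwise: (2A)[i][j] = 2 * A[i][j].
  (2A)[0][0] = 2 * (-4) = -8
  (2A)[0][1] = 2 * (2) = 4
  (2A)[0][2] = 2 * (0) = 0
  (2A)[1][0] = 2 * (-13) = -26
  (2A)[1][1] = 2 * (2) = 4
  (2A)[1][2] = 2 * (-7) = -14
  (2A)[2][0] = 2 * (6) = 12
  (2A)[2][1] = 2 * (-7) = -14
  (2A)[2][2] = 2 * (8) = 16
2A =
[       -8         4         0 ]
[      -26         4       -14 ]
[       12       -14        16 ]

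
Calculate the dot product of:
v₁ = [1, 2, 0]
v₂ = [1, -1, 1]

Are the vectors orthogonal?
-1, No

The dot product is the sum of products of corresponding components.
v₁·v₂ = (1)*(1) + (2)*(-1) + (0)*(1) = 1 - 2 + 0 = -1.
Two vectors are orthogonal iff their dot product is 0; here the dot product is -1, so the vectors are not orthogonal.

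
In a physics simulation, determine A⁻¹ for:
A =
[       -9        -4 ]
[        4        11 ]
det(A) = -83
A⁻¹ =
[   -11/83     -4/83 ]
[     4/83      9/83 ]

For a 2×2 matrix A = [[a, b], [c, d]] with det(A) ≠ 0, A⁻¹ = (1/det(A)) * [[d, -b], [-c, a]].
det(A) = (-9)*(11) - (-4)*(4) = -99 + 16 = -83.
A⁻¹ = (1/-83) * [[11, 4], [-4, -9]].
Dividing each entry by -83 and reducing:
A⁻¹ =
[   -11/83     -4/83 ]
[     4/83      9/83 ]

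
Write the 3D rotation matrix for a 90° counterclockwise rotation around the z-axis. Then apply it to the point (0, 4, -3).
R = [[0, -1, 0], [1, 0, 0], [0, 0, 1]]; R·(0, 4, -3) = (-4, 0, -3)

Rotation matrix for 90° around z-axis:
cos(90°) = 0, sin(90°) = 1
R = [[0, -1, 0], [1, 0, 0], [0, 0, 1]]
Apply to (0, 4, -3): R·[0, 4, -3]ᵀ = (-4, 0, -3)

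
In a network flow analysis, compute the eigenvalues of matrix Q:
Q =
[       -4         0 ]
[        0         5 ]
λ = -4, 5

Solve det(Q - λI) = 0. For a 2×2 matrix the characteristic equation is λ² - (trace)λ + det = 0.
trace(Q) = a + d = -4 + 5 = 1.
det(Q) = a*d - b*c = (-4)*(5) - (0)*(0) = -20 - 0 = -20.
Characteristic equation: λ² - (1)λ + (-20) = 0.
Discriminant = (1)² - 4*(-20) = 1 + 80 = 81.
λ = (1 ± √81) / 2 = (1 ± 9) / 2 = -4, 5.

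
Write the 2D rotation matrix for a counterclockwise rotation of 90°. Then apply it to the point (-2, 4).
R = [[0, -1], [1, 0]]; R·(-2, 4) = (-4, -2)

Rotation matrix formula: R(θ) = [[cos θ, -sin θ], [sin θ, cos θ]]
For θ = 90°:
cos(90°) = 0
sin(90°) = 1
R = [[0, -1], [1, 0]]
Apply to (-2, 4): [0·-2 + (-1)·4, 1·-2 + 0·4] = (-4, -2)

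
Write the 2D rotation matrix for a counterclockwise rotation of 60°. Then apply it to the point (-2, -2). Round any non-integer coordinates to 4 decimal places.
R = [[1/2, -√3/2], [√3/2, 1/2]]; R·(-2, -2) = (0.7321, -2.7321)

Rotation matrix formula: R(θ) = [[cos θ, -sin θ], [sin θ, cos θ]]
For θ = 60°:
cos(60°) = 1/2
sin(60°) = √3/2
R = [[1/2, -√3/2], [√3/2, 1/2]]
Apply to (-2, -2): [1/2·-2 + (-√3/2)·-2, √3/2·-2 + 1/2·-2] = (0.7321, -2.7321)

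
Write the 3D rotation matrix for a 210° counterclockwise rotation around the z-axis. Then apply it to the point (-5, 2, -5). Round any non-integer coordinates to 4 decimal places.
R = [[-√3/2, 1/2, 0], [-1/2, -√3/2, 0], [0, 0, 1]]; R·(-5, 2, -5) = (5.3301, 0.7679, -5.0000)

Rotation matrix for 210° around z-axis:
cos(210°) = -√3/2, sin(210°) = -1/2
R = [[-√3/2, 1/2, 0], [-1/2, -√3/2, 0], [0, 0, 1]]
Apply to (-5, 2, -5): R·[-5, 2, -5]ᵀ = (5.3301, 0.7679, -5.0000)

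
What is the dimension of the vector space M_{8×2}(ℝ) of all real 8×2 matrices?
Dimension = 16

A real 8×2 matrix is determined by its 8·2 = 16 independent entries.
A standard basis is {E_ij : 1 ≤ i ≤ 8, 1 ≤ j ≤ 2}, where E_ij has a 1 in position (i, j) and 0 elsewhere — there are 16 such matrices, and they are linearly independent and span M_{8×2}(ℝ).
Therefore dim(M_{8×2}(ℝ)) = 16.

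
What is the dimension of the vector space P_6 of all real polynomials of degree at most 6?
Dimension = 7

A polynomial of degree at most 6 can be written as a₀ + a₁x + a₂x² + … + a_6x^6, with 7 free coefficients a₀, …, a_6.
The set {1, x, x², …, x^6} is a basis: it spans P_6 (every such polynomial is a linear combination of these) and is linearly independent (a polynomial is zero iff all its coefficients are zero).
Therefore dim(P_6) = 6 + 1 = 7.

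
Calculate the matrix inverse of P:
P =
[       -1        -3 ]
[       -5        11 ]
det(P) = -26
P⁻¹ =
[   -11/26     -3/26 ]
[    -5/26      1/26 ]

For a 2×2 matrix P = [[a, b], [c, d]] with det(P) ≠ 0, P⁻¹ = (1/det(P)) * [[d, -b], [-c, a]].
det(P) = (-1)*(11) - (-3)*(-5) = -11 - 15 = -26.
P⁻¹ = (1/-26) * [[11, 3], [5, -1]].
Dividing each entry by -26 and reducing:
P⁻¹ =
[   -11/26     -3/26 ]
[    -5/26      1/26 ]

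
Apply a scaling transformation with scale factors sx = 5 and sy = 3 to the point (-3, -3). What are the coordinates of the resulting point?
(-15, -9)

Scaling matrix:
[[5, 0], [0, 3]]
Result: (-3 × 5, -3 × 3) = (-15, -9)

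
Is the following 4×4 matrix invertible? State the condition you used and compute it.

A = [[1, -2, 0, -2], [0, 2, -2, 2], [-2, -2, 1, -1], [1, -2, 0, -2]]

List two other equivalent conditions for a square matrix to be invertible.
No, not invertible; det(A) = 0 (two rows are equal, so the rows are linearly dependent). Equivalent conditions (failing for this A): rank(A) < 4; Ax = 0 has non-trivial solutions; 0 is an eigenvalue; the columns are linearly dependent.

To check invertibility, compute det(A).
In this matrix, row 0 and the last row are identical, so one row is a scalar multiple of another and the rows are linearly dependent.
A matrix with linearly dependent rows has det = 0 and is not invertible.
Equivalent failed conditions:
- rank(A) < 4.
- Ax = 0 has non-trivial solutions.
- 0 is an eigenvalue.
- The columns are linearly dependent.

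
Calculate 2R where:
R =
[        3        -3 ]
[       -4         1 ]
2R =
[        6        -6 ]
[       -8         2 ]

Scalar multiplication is elementwise: (2R)[i][j] = 2 * R[i][j].
  (2R)[0][0] = 2 * (3) = 6
  (2R)[0][1] = 2 * (-3) = -6
  (2R)[1][0] = 2 * (-4) = -8
  (2R)[1][1] = 2 * (1) = 2
2R =
[        6        -6 ]
[       -8         2 ]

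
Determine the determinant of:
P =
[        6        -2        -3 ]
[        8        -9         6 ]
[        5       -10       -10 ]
det(P) = 785

Expand along row 0 (cofactor expansion): det(P) = a*(e*i - f*h) - b*(d*i - f*g) + c*(d*h - e*g), where the 3×3 is [[a, b, c], [d, e, f], [g, h, i]].
Minor M_00 = (-9)*(-10) - (6)*(-10) = 90 + 60 = 150.
Minor M_01 = (8)*(-10) - (6)*(5) = -80 - 30 = -110.
Minor M_02 = (8)*(-10) - (-9)*(5) = -80 + 45 = -35.
det(P) = (6)*(150) - (-2)*(-110) + (-3)*(-35) = 900 - 220 + 105 = 785.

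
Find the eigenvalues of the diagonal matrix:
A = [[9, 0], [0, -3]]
λ₁ = 9, λ₂ = -3

The characteristic polynomial of A is det(A - λI) = (9 - λ)(-3 - λ) = 0.
The roots are λ = 9 and λ = -3, so the eigenvalues are the diagonal entries.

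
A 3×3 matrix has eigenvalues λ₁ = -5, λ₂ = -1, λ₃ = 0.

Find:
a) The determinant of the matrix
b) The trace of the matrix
det = 0, trace = -6

Two standard eigenvalue identities:
- det(A) equals the product of the eigenvalues (counted with multiplicity).
- trace(A) equals the sum of the eigenvalues.
det(A) = (-5)*(-1)*(0) = 0.
trace(A) = -5 - 1 + 0 = -6.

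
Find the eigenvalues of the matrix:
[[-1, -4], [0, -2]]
λ = -2 and λ = -1

Characteristic equation: det(A - λI) = 0
λ² - (trace)λ + (det) = 0
λ² - (-3)λ + (2) = 0
λ² + 3λ + 2 = 0
Solving: λ = -2, -1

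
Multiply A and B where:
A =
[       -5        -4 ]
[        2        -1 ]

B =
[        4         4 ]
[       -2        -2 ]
AB =
[      -12       -12 ]
[       10        10 ]

Matrix multiplication: (AB)[i][j] = sum over k of A[i][k] * B[k][j].
  (AB)[0][0] = (-5)*(4) + (-4)*(-2) = -12
  (AB)[0][1] = (-5)*(4) + (-4)*(-2) = -12
  (AB)[1][0] = (2)*(4) + (-1)*(-2) = 10
  (AB)[1][1] = (2)*(4) + (-1)*(-2) = 10
AB =
[      -12       -12 ]
[       10        10 ]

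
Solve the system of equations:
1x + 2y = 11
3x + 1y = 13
x = 3, y = 4

Use elimination (row reduction):
Equation 1: 1x + 2y = 11.
Equation 2: 3x + 1y = 13.
Multiply Eq1 by 3 and Eq2 by 1: 3x + 6y = 33;  3x + 1y = 13.
Subtract: (-5)y = -20, so y = 4.
Back-substitute into Eq1: 1x + 2*(4) = 11, so x = 3.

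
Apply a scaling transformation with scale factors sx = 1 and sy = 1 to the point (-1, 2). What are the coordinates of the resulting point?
(-1, 2)

Scaling matrix:
[[1, 0], [0, 1]]
Result: (-1 × 1, 2 × 1) = (-1, 2)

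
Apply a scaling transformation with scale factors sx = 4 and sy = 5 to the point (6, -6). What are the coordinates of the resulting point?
(24, -30)

Scaling matrix:
[[4, 0], [0, 5]]
Result: (6 × 4, -6 × 5) = (24, -30)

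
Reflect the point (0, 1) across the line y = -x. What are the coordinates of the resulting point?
(-1, 0)

Reflection across line y = -x: (0, 1) → (-1, 0)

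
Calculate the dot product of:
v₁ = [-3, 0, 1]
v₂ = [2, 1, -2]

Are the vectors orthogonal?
-8, No

The dot product is the sum of products of corresponding components.
v₁·v₂ = (-3)*(2) + (0)*(1) + (1)*(-2) = -6 + 0 - 2 = -8.
Two vectors are orthogonal iff their dot product is 0; here the dot product is -8, so the vectors are not orthogonal.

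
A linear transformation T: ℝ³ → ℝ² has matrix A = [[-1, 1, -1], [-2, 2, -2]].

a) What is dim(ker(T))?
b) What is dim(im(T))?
dim(ker) = 2, dim(im) = 1

Observe that row 2 = 2 × row 1 (so the rows are linearly dependent).
Thus rank(A) = 1 (only one linearly independent row).
dim(im(T)) = rank(A) = 1.
By the rank-nullity theorem applied to T: ℝ³ → ℝ², rank(A) + nullity(A) = 3 (the domain dimension), so dim(ker(T)) = 3 - 1 = 2.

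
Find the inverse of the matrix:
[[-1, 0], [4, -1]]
[[-1, 0], [-4, -1]]

For [[a,b],[c,d]], inverse = (1/det)·[[d,-b],[-c,a]]
det = -1·-1 - 0·4 = 1
Inverse = (1/1)·[[-1, 0], [-4, -1]]
        = [[-1, 0], [-4, -1]]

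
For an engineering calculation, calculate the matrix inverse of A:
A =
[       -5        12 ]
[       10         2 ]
det(A) = -130
A⁻¹ =
[    -1/65      6/65 ]
[     1/13      1/26 ]

For a 2×2 matrix A = [[a, b], [c, d]] with det(A) ≠ 0, A⁻¹ = (1/det(A)) * [[d, -b], [-c, a]].
det(A) = (-5)*(2) - (12)*(10) = -10 - 120 = -130.
A⁻¹ = (1/-130) * [[2, -12], [-10, -5]].
Dividing each entry by -130 and reducing:
A⁻¹ =
[    -1/65      6/65 ]
[     1/13      1/26 ]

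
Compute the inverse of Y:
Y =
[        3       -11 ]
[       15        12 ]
det(Y) = 201
Y⁻¹ =
[     4/67    11/201 ]
[    -5/67      1/67 ]

For a 2×2 matrix Y = [[a, b], [c, d]] with det(Y) ≠ 0, Y⁻¹ = (1/det(Y)) * [[d, -b], [-c, a]].
det(Y) = (3)*(12) - (-11)*(15) = 36 + 165 = 201.
Y⁻¹ = (1/201) * [[12, 11], [-15, 3]].
Dividing each entry by 201 and reducing:
Y⁻¹ =
[     4/67    11/201 ]
[    -5/67      1/67 ]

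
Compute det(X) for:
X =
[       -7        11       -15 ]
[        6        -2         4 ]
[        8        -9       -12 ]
det(X) = 1294

Expand along row 0 (cofactor expansion): det(X) = a*(e*i - f*h) - b*(d*i - f*g) + c*(d*h - e*g), where the 3×3 is [[a, b, c], [d, e, f], [g, h, i]].
Minor M_00 = (-2)*(-12) - (4)*(-9) = 24 + 36 = 60.
Minor M_01 = (6)*(-12) - (4)*(8) = -72 - 32 = -104.
Minor M_02 = (6)*(-9) - (-2)*(8) = -54 + 16 = -38.
det(X) = (-7)*(60) - (11)*(-104) + (-15)*(-38) = -420 + 1144 + 570 = 1294.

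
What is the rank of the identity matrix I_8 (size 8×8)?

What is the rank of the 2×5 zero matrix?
rank(I_8) = 8, rank(0) = 0

The identity I_8 has 8 columns that are the standard basis vectors e_1, …, e_8. These are linearly independent, so all 8 columns are pivots and rank(I_8) = 8.
The 2×5 zero matrix has every entry zero, so every row is the zero row and there are no pivots; rank(0) = 0.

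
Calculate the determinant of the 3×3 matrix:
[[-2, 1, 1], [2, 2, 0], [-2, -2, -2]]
12

Expansion along first row:
det = -2·det([[2,0],[-2,-2]]) - 1·det([[2,0],[-2,-2]]) + 1·det([[2,2],[-2,-2]])
    = -2·(2·-2 - 0·-2) - 1·(2·-2 - 0·-2) + 1·(2·-2 - 2·-2)
    = -2·-4 - 1·-4 + 1·0
    = 8 + 4 + 0 = 12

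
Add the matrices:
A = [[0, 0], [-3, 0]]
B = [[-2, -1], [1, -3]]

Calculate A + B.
[[-2, -1], [-2, -3]]

Add corresponding elements:
(0)+(-2)=-2
(0)+(-1)=-1
(-3)+(1)=-2
(0)+(-3)=-3
A + B = [[-2, -1], [-2, -3]]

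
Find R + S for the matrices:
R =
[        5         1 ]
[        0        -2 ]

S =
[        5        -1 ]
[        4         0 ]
R + S =
[       10         0 ]
[        4        -2 ]

Matrix addition is elementwise: (R+S)[i][j] = R[i][j] + S[i][j].
  (R+S)[0][0] = (5) + (5) = 10
  (R+S)[0][1] = (1) + (-1) = 0
  (R+S)[1][0] = (0) + (4) = 4
  (R+S)[1][1] = (-2) + (0) = -2
R + S =
[       10         0 ]
[        4        -2 ]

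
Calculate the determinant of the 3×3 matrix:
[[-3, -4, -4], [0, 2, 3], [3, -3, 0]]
-39

Expansion along first row:
det = -3·det([[2,3],[-3,0]]) - -4·det([[0,3],[3,0]]) + -4·det([[0,2],[3,-3]])
    = -3·(2·0 - 3·-3) - -4·(0·0 - 3·3) + -4·(0·-3 - 2·3)
    = -3·9 - -4·-9 + -4·-6
    = -27 + -36 + 24 = -39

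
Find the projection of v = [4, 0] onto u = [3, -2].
[36/13, -24/13]

The projection of v onto u is proj_u(v) = ((v·u) / (u·u)) · u.
v·u = (4)*(3) + (0)*(-2) = 12.
u·u = (3)*(3) + (-2)*(-2) = 13.
coefficient = 12 / 13 = 12/13.
proj_u(v) = 12/13 · [3, -2] = [36/13, -24/13].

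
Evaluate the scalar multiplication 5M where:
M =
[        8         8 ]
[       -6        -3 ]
5M =
[       40        40 ]
[      -30       -15 ]

Scalar multiplication is elementwise: (5M)[i][j] = 5 * M[i][j].
  (5M)[0][0] = 5 * (8) = 40
  (5M)[0][1] = 5 * (8) = 40
  (5M)[1][0] = 5 * (-6) = -30
  (5M)[1][1] = 5 * (-3) = -15
5M =
[       40        40 ]
[      -30       -15 ]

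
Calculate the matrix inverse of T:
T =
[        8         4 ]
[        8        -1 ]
det(T) = -40
T⁻¹ =
[     1/40      1/10 ]
[      1/5      -1/5 ]

For a 2×2 matrix T = [[a, b], [c, d]] with det(T) ≠ 0, T⁻¹ = (1/det(T)) * [[d, -b], [-c, a]].
det(T) = (8)*(-1) - (4)*(8) = -8 - 32 = -40.
T⁻¹ = (1/-40) * [[-1, -4], [-8, 8]].
Dividing each entry by -40 and reducing:
T⁻¹ =
[     1/40      1/10 ]
[      1/5      -1/5 ]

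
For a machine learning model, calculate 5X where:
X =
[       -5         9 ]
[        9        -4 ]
5X =
[      -25        45 ]
[       45       -20 ]

Scalar multiplication is elementwise: (5X)[i][j] = 5 * X[i][j].
  (5X)[0][0] = 5 * (-5) = -25
  (5X)[0][1] = 5 * (9) = 45
  (5X)[1][0] = 5 * (9) = 45
  (5X)[1][1] = 5 * (-4) = -20
5X =
[      -25        45 ]
[       45       -20 ]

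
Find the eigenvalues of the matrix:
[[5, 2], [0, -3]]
λ = -3 and λ = 5

Characteristic equation: det(A - λI) = 0
λ² - (trace)λ + (det) = 0
λ² - (2)λ + (-15) = 0
λ² - 2λ - 15 = 0
Solving: λ = -3, 5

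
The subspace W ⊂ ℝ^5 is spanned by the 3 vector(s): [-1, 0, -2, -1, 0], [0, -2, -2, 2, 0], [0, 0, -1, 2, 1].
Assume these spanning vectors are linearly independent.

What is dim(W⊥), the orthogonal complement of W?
dim(W⊥) = 2

For any subspace W of ℝ^n, dim(W) + dim(W⊥) = n (the whole-space dimension).
Here the given 3 vectors are linearly independent, so dim(W) = 3.
Thus dim(W⊥) = n - dim(W) = 5 - 3 = 2.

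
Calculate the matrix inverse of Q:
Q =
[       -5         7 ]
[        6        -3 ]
det(Q) = -27
Q⁻¹ =
[      1/9      7/27 ]
[      2/9      5/27 ]

For a 2×2 matrix Q = [[a, b], [c, d]] with det(Q) ≠ 0, Q⁻¹ = (1/det(Q)) * [[d, -b], [-c, a]].
det(Q) = (-5)*(-3) - (7)*(6) = 15 - 42 = -27.
Q⁻¹ = (1/-27) * [[-3, -7], [-6, -5]].
Dividing each entry by -27 and reducing:
Q⁻¹ =
[      1/9      7/27 ]
[      2/9      5/27 ]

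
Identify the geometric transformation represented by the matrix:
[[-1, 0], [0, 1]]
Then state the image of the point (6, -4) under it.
reflection across the y-axis; image of (6, -4) is (-6, -4)

This is a symmetric orthogonal matrix with determinant -1, which characterizes a reflection in ℝ².
The matrix [[-1, 0], [0, 1]] represents: reflection across the y-axis.
Applying it to (6, -4): [-1·6 + 0·-4, 0·6 + 1·-4] = (-6, -4).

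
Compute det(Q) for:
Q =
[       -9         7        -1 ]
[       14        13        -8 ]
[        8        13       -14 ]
det(Q) = 1548

Expand along row 0 (cofactor expansion): det(Q) = a*(e*i - f*h) - b*(d*i - f*g) + c*(d*h - e*g), where the 3×3 is [[a, b, c], [d, e, f], [g, h, i]].
Minor M_00 = (13)*(-14) - (-8)*(13) = -182 + 104 = -78.
Minor M_01 = (14)*(-14) - (-8)*(8) = -196 + 64 = -132.
Minor M_02 = (14)*(13) - (13)*(8) = 182 - 104 = 78.
det(Q) = (-9)*(-78) - (7)*(-132) + (-1)*(78) = 702 + 924 - 78 = 1548.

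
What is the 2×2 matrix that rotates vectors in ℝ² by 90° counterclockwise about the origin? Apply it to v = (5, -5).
R = [[0, -1], [1, 0]]; R·v = (5, 5)

A counterclockwise rotation by angle θ in ℝ² has matrix R(θ) = [[cos θ, -sin θ], [sin θ, cos θ]].
For θ = 90°: cos θ = 0, sin θ = 1.
R(90°) = [[0, -1], [1, 0]].
R·v = [0·5 + (-1)·-5, 1·5 + 0·-5] = (5, 5).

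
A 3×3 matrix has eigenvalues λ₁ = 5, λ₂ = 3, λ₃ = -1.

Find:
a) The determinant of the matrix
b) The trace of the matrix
det = -15, trace = 7

Two standard eigenvalue identities:
- det(A) equals the product of the eigenvalues (counted with multiplicity).
- trace(A) equals the sum of the eigenvalues.
det(A) = (5)*(3)*(-1) = -15.
trace(A) = 5 + 3 - 1 = 7.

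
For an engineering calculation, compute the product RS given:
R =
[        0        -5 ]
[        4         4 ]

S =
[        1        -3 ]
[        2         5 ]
RS =
[      -10       -25 ]
[       12         8 ]

Matrix multiplication: (RS)[i][j] = sum over k of R[i][k] * S[k][j].
  (RS)[0][0] = (0)*(1) + (-5)*(2) = -10
  (RS)[0][1] = (0)*(-3) + (-5)*(5) = -25
  (RS)[1][0] = (4)*(1) + (4)*(2) = 12
  (RS)[1][1] = (4)*(-3) + (4)*(5) = 8
RS =
[      -10       -25 ]
[       12         8 ]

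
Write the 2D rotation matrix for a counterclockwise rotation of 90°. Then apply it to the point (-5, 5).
R = [[0, -1], [1, 0]]; R·(-5, 5) = (-5, -5)

Rotation matrix formula: R(θ) = [[cos θ, -sin θ], [sin θ, cos θ]]
For θ = 90°:
cos(90°) = 0
sin(90°) = 1
R = [[0, -1], [1, 0]]
Apply to (-5, 5): [0·-5 + (-1)·5, 1·-5 + 0·5] = (-5, -5)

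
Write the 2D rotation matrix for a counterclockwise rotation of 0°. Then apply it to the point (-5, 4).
R = [[1, 0], [0, 1]]; R·(-5, 4) = (-5, 4)

Rotation matrix formula: R(θ) = [[cos θ, -sin θ], [sin θ, cos θ]]
For θ = 0°:
cos(0°) = 1
sin(0°) = 0
R = [[1, 0], [0, 1]]
Apply to (-5, 4): [1·-5 + (0)·4, 0·-5 + 1·4] = (-5, 4)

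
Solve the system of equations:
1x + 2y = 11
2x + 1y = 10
x = 3, y = 4

Use elimination (row reduction):
Equation 1: 1x + 2y = 11.
Equation 2: 2x + 1y = 10.
Multiply Eq1 by 2 and Eq2 by 1: 2x + 4y = 22;  2x + 1y = 10.
Subtract: (-3)y = -12, so y = 4.
Back-substitute into Eq1: 1x + 2*(4) = 11, so x = 3.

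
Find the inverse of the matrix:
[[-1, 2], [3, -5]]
[[5, 2], [3, 1]]

For [[a,b],[c,d]], inverse = (1/det)·[[d,-b],[-c,a]]
det = -1·-5 - 2·3 = -1
Inverse = (1/-1)·[[-5, -2], [-3, -1]]
        = [[5, 2], [3, 1]]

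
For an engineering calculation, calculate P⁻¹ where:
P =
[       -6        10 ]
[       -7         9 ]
det(P) = 16
P⁻¹ =
[     9/16      -5/8 ]
[     7/16      -3/8 ]

For a 2×2 matrix P = [[a, b], [c, d]] with det(P) ≠ 0, P⁻¹ = (1/det(P)) * [[d, -b], [-c, a]].
det(P) = (-6)*(9) - (10)*(-7) = -54 + 70 = 16.
P⁻¹ = (1/16) * [[9, -10], [7, -6]].
Dividing each entry by 16 and reducing:
P⁻¹ =
[     9/16      -5/8 ]
[     7/16      -3/8 ]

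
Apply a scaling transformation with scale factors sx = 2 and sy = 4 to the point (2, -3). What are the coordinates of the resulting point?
(4, -12)

Scaling matrix:
[[2, 0], [0, 4]]
Result: (2 × 2, -3 × 4) = (4, -12)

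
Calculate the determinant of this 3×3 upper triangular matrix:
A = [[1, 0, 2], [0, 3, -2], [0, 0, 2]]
6

The determinant of a triangular matrix is the product of its diagonal entries (the off-diagonal entries above the diagonal do not affect it).
det(A) = (1) * (3) * (2) = 6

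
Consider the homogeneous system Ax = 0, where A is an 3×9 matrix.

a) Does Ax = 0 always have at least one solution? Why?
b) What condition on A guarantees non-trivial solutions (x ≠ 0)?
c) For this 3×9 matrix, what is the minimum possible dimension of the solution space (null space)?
a) Yes, x = 0 is always a solution. b) When A has linearly dependent columns (rank < n). c) Minimum nullity = 6.

a) x = 0 satisfies A·0 = 0, so the zero vector is always a solution.
b) Non-trivial solutions exist iff the columns of A are linearly dependent, equivalently rank(A) < n (the number of columns).
c) By rank-nullity, rank(A) + nullity(A) = n = 9. Since A has only 3 rows, rank(A) ≤ 3, so nullity(A) ≥ 9 - 3 = 6.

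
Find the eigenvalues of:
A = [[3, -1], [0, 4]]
λ = 3, 4

Solve det(A - λI) = 0. For a 2×2 matrix this is λ² - (trace)λ + det = 0.
trace(A) = 3 + 4 = 7.
det(A) = (3)*(4) - (-1)*(0) = 12 - 0 = 12.
Characteristic equation: λ² - (7)λ + (12) = 0.
Discriminant: (7)² - 4*(12) = 49 - 48 = 1.
Roots: λ = (7 ± √1) / 2 = 3, 4.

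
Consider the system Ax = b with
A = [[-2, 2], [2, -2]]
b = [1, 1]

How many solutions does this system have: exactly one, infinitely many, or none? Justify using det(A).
No solution

det(A) = (-2)*(-2) - (2)*(2) = 0, so A is singular.
The column space of A is span(column 1) = span([-2, 2]).
b = [1, 1] is not a scalar multiple of column 1, so b ∉ column space and the system is inconsistent — no solution.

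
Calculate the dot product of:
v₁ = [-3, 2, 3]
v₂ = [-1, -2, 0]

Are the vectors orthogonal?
-1, No

The dot product is the sum of products of corresponding components.
v₁·v₂ = (-3)*(-1) + (2)*(-2) + (3)*(0) = 3 - 4 + 0 = -1.
Two vectors are orthogonal iff their dot product is 0; here the dot product is -1, so the vectors are not orthogonal.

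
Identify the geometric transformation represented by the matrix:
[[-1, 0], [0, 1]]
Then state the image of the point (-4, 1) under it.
reflection across the y-axis; image of (-4, 1) is (4, 1)

This is a symmetric orthogonal matrix with determinant -1, which characterizes a reflection in ℝ².
The matrix [[-1, 0], [0, 1]] represents: reflection across the y-axis.
Applying it to (-4, 1): [-1·-4 + 0·1, 0·-4 + 1·1] = (4, 1).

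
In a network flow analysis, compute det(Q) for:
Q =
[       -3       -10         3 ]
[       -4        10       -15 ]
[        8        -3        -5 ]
det(Q) = 1481

Expand along row 0 (cofactor expansion): det(Q) = a*(e*i - f*h) - b*(d*i - f*g) + c*(d*h - e*g), where the 3×3 is [[a, b, c], [d, e, f], [g, h, i]].
Minor M_00 = (10)*(-5) - (-15)*(-3) = -50 - 45 = -95.
Minor M_01 = (-4)*(-5) - (-15)*(8) = 20 + 120 = 140.
Minor M_02 = (-4)*(-3) - (10)*(8) = 12 - 80 = -68.
det(Q) = (-3)*(-95) - (-10)*(140) + (3)*(-68) = 285 + 1400 - 204 = 1481.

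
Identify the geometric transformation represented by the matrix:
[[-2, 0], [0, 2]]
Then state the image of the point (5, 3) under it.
non-uniform scaling by (-2, 2); image of (5, 3) is (-10, 6)

This is diagonal with distinct entries, so it scales the x-axis by -2 and the y-axis by 2.
The matrix [[-2, 0], [0, 2]] represents: non-uniform scaling by (-2, 2).
Applying it to (5, 3): [-2·5 + 0·3, 0·5 + 2·3] = (-10, 6).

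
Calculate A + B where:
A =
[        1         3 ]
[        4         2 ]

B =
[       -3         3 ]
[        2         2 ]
A + B =
[       -2         6 ]
[        6         4 ]

Matrix addition is elementwise: (A+B)[i][j] = A[i][j] + B[i][j].
  (A+B)[0][0] = (1) + (-3) = -2
  (A+B)[0][1] = (3) + (3) = 6
  (A+B)[1][0] = (4) + (2) = 6
  (A+B)[1][1] = (2) + (2) = 4
A + B =
[       -2         6 ]
[        6         4 ]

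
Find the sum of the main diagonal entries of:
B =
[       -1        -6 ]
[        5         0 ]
tr(B) = -1 + 0 = -1

The trace of a square matrix is the sum of its diagonal entries.
Diagonal entries of B: B[0][0] = -1, B[1][1] = 0.
tr(B) = -1 + 0 = -1.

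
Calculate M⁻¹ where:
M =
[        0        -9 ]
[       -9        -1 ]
det(M) = -81
M⁻¹ =
[     1/81      -1/9 ]
[     -1/9         0 ]

For a 2×2 matrix M = [[a, b], [c, d]] with det(M) ≠ 0, M⁻¹ = (1/det(M)) * [[d, -b], [-c, a]].
det(M) = (0)*(-1) - (-9)*(-9) = 0 - 81 = -81.
M⁻¹ = (1/-81) * [[-1, 9], [9, 0]].
Dividing each entry by -81 and reducing:
M⁻¹ =
[     1/81      -1/9 ]
[     -1/9         0 ]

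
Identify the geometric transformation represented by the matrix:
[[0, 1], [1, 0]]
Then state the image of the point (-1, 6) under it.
reflection across the line y = x; image of (-1, 6) is (6, -1)

This is a symmetric orthogonal matrix with determinant -1, which characterizes a reflection in ℝ².
The matrix [[0, 1], [1, 0]] represents: reflection across the line y = x.
Applying it to (-1, 6): [0·-1 + 1·6, 1·-1 + 0·6] = (6, -1).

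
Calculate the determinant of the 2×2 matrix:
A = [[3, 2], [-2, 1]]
7

For A = [[a, b], [c, d]], det(A) = a*d - b*c.
det(A) = (3)*(1) - (2)*(-2) = 3 - -4 = 7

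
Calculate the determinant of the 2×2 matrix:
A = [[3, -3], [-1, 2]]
3

For A = [[a, b], [c, d]], det(A) = a*d - b*c.
det(A) = (3)*(2) - (-3)*(-1) = 6 - 3 = 3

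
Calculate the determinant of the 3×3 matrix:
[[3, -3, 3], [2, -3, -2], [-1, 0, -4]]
-3

Expansion along first row:
det = 3·det([[-3,-2],[0,-4]]) - -3·det([[2,-2],[-1,-4]]) + 3·det([[2,-3],[-1,0]])
    = 3·(-3·-4 - -2·0) - -3·(2·-4 - -2·-1) + 3·(2·0 - -3·-1)
    = 3·12 - -3·-10 + 3·-3
    = 36 + -30 + -9 = -3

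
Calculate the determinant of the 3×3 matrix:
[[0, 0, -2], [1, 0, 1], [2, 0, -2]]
0

Expansion along first row:
det = 0·det([[0,1],[0,-2]]) - 0·det([[1,1],[2,-2]]) + -2·det([[1,0],[2,0]])
    = 0·(0·-2 - 1·0) - 0·(1·-2 - 1·2) + -2·(1·0 - 0·2)
    = 0·0 - 0·-4 + -2·0
    = 0 + 0 + 0 = 0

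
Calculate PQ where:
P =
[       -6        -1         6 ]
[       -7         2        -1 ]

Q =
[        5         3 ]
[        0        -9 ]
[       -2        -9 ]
PQ =
[      -42       -63 ]
[      -33       -30 ]

Matrix multiplication: (PQ)[i][j] = sum over k of P[i][k] * Q[k][j].
  (PQ)[0][0] = (-6)*(5) + (-1)*(0) + (6)*(-2) = -42
  (PQ)[0][1] = (-6)*(3) + (-1)*(-9) + (6)*(-9) = -63
  (PQ)[1][0] = (-7)*(5) + (2)*(0) + (-1)*(-2) = -33
  (PQ)[1][1] = (-7)*(3) + (2)*(-9) + (-1)*(-9) = -30
PQ =
[      -42       -63 ]
[      -33       -30 ]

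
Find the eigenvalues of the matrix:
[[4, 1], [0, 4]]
λ = 4 and λ = 4

Characteristic equation: det(A - λI) = 0
λ² - (trace)λ + (det) = 0
λ² - (8)λ + (16) = 0
λ² - 8λ + 16 = 0
Solving: λ = 4, 4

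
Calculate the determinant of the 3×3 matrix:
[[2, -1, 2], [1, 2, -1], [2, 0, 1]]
-1

Expansion along first row:
det = 2·det([[2,-1],[0,1]]) - -1·det([[1,-1],[2,1]]) + 2·det([[1,2],[2,0]])
    = 2·(2·1 - -1·0) - -1·(1·1 - -1·2) + 2·(1·0 - 2·2)
    = 2·2 - -1·3 + 2·-4
    = 4 + 3 + -8 = -1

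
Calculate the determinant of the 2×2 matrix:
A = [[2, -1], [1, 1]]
3

For A = [[a, b], [c, d]], det(A) = a*d - b*c.
det(A) = (2)*(1) - (-1)*(1) = 2 - -1 = 3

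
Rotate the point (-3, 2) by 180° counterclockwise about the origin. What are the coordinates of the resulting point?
(3, -2)

Rotation matrix R(θ) = [[cos θ, -sin θ], [sin θ, cos θ]]; for θ = 180°:
R = [[-1, 0], [0, -1]]
Result: R × [-3, 2]ᵀ = [-1·-3 + (0)·2, 0·-3 + (-1)·2]ᵀ = (3, -2)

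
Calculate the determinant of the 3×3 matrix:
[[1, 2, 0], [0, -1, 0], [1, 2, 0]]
0

Expansion along first row:
det = 1·det([[-1,0],[2,0]]) - 2·det([[0,0],[1,0]]) + 0·det([[0,-1],[1,2]])
    = 1·(-1·0 - 0·2) - 2·(0·0 - 0·1) + 0·(0·2 - -1·1)
    = 1·0 - 2·0 + 0·1
    = 0 + 0 + 0 = 0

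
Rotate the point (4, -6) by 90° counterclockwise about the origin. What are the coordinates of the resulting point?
(6, 4)

Rotation matrix R(θ) = [[cos θ, -sin θ], [sin θ, cos θ]]; for θ = 90°:
R = [[0, -1], [1, 0]]
Result: R × [4, -6]ᵀ = [0·4 + (-1)·-6, 1·4 + (0)·-6]ᵀ = (6, 4)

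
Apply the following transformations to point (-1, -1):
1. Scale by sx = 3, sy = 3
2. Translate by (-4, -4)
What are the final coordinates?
(-7, -7)

Step 1: Scale (-1, -1) by (sx, sy) = (3, 3) → (-3, -3)
Step 2: Translate by (-4, -4) → (-7, -7)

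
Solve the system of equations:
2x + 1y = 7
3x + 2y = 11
x = 3, y = 1

Use elimination (row reduction):
Equation 1: 2x + 1y = 7.
Equation 2: 3x + 2y = 11.
Multiply Eq1 by 3 and Eq2 by 2: 6x + 3y = 21;  6x + 4y = 22.
Subtract: (1)y = 1, so y = 1.
Back-substitute into Eq1: 2x + 1*(1) = 7, so x = 3.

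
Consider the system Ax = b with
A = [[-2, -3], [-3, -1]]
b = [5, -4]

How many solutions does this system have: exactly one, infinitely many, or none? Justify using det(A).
Exactly one solution

Compute det(A) = (-2)*(-1) - (-3)*(-3) = -7.
Because det(A) ≠ 0, A is invertible and Ax = b has a unique solution for every b (here x = A⁻¹ b).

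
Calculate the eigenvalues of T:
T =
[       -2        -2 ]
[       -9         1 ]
λ = -5, 4

Solve det(T - λI) = 0. For a 2×2 matrix the characteristic equation is λ² - (trace)λ + det = 0.
trace(T) = a + d = -2 + 1 = -1.
det(T) = a*d - b*c = (-2)*(1) - (-2)*(-9) = -2 - 18 = -20.
Characteristic equation: λ² - (-1)λ + (-20) = 0.
Discriminant = (-1)² - 4*(-20) = 1 + 80 = 81.
λ = (-1 ± √81) / 2 = (-1 ± 9) / 2 = -5, 4.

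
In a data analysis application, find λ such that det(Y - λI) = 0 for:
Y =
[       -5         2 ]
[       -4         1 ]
λ = -3, -1

Solve det(Y - λI) = 0. For a 2×2 matrix the characteristic equation is λ² - (trace)λ + det = 0.
trace(Y) = a + d = -5 + 1 = -4.
det(Y) = a*d - b*c = (-5)*(1) - (2)*(-4) = -5 + 8 = 3.
Characteristic equation: λ² - (-4)λ + (3) = 0.
Discriminant = (-4)² - 4*(3) = 16 - 12 = 4.
λ = (-4 ± √4) / 2 = (-4 ± 2) / 2 = -3, -1.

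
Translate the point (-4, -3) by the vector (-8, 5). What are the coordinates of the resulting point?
(-12, 2)

Translation by (-8, 5):
x' = -4 + -8 = -12
y' = -3 + 5 = 2
Homogeneous matrix: [[1, 0, -8], [0, 1, 5], [0, 0, 1]]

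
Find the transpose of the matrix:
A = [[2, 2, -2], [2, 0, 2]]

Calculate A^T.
[[2, 2], [2, 0], [-2, 2]]

The transpose sends entry (i,j) to (j,i); rows become columns.
Row 0 of A: [2, 2, -2] -> column 0 of A^T.
Row 1 of A: [2, 0, 2] -> column 1 of A^T.
A^T = [[2, 2], [2, 0], [-2, 2]]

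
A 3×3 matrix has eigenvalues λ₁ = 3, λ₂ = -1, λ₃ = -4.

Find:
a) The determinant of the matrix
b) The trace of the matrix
det = 12, trace = -2

Two standard eigenvalue identities:
- det(A) equals the product of the eigenvalues (counted with multiplicity).
- trace(A) equals the sum of the eigenvalues.
det(A) = (3)*(-1)*(-4) = 12.
trace(A) = 3 - 1 - 4 = -2.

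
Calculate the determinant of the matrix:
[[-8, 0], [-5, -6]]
48

For a 2×2 matrix [[a, b], [c, d]], det = ad - bc
det = (-8)(-6) - (0)(-5) = 48 - 0 = 48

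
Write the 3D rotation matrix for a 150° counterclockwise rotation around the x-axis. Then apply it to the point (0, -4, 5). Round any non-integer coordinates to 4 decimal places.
R = [[1, 0, 0], [0, -√3/2, -1/2], [0, 1/2, -√3/2]]; R·(0, -4, 5) = (0.0000, 0.9641, -6.3301)

Rotation matrix for 150° around x-axis:
cos(150°) = -√3/2, sin(150°) = 1/2
R = [[1, 0, 0], [0, -√3/2, -1/2], [0, 1/2, -√3/2]]
Apply to (0, -4, 5): R·[0, -4, 5]ᵀ = (0.0000, 0.9641, -6.3301)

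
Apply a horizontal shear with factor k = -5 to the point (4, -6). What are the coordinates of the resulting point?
(34, -6)

Shear matrix for horizontal shear with factor k = -5:
[[1, -5], [0, 1]]
Result: (4, -6) → (34, -6)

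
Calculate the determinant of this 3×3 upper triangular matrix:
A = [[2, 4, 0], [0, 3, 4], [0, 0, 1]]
6

The determinant of a triangular matrix is the product of its diagonal entries (the off-diagonal entries above the diagonal do not affect it).
det(A) = (2) * (3) * (1) = 6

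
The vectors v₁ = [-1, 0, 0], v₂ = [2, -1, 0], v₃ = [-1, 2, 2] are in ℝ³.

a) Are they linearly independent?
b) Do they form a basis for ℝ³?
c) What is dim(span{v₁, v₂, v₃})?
Yes independent, yes basis, dim = 3

Stack v₁, v₂, v₃ as rows of a 3×3 matrix.
[[-1, 0, 0]; [2, -1, 0]; [-1, 2, 2]] is already lower triangular with nonzero diagonal entries (-1, -1, 2), so its determinant is the product of the diagonal entries, det = (-1)·(-1)·(2) = 2 ≠ 0, and the rows are linearly independent.
Three linearly independent vectors in ℝ³ form a basis for ℝ³, so dim(span{v₁,v₂,v₃}) = 3.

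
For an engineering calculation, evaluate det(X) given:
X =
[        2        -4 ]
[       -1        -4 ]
det(X) = -12

For a 2×2 matrix [[a, b], [c, d]], det = a*d - b*c.
det(X) = (2)*(-4) - (-4)*(-1) = -8 - 4 = -12.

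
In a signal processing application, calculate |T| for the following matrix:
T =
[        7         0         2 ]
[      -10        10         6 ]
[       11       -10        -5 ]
det(T) = 50

Expand along row 0 (cofactor expansion): det(T) = a*(e*i - f*h) - b*(d*i - f*g) + c*(d*h - e*g), where the 3×3 is [[a, b, c], [d, e, f], [g, h, i]].
Minor M_00 = (10)*(-5) - (6)*(-10) = -50 + 60 = 10.
Minor M_01 = (-10)*(-5) - (6)*(11) = 50 - 66 = -16.
Minor M_02 = (-10)*(-10) - (10)*(11) = 100 - 110 = -10.
det(T) = (7)*(10) - (0)*(-16) + (2)*(-10) = 70 + 0 - 20 = 50.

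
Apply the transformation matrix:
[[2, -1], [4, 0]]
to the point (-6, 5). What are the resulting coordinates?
(-17, -24)

Matrix multiplication:
[[2, -1], [4, 0]] × [-6, 5]ᵀ
= [2×-6 + -1×5, 4×-6 + 0×5]ᵀ
= [-17.0000, -24.0000]ᵀ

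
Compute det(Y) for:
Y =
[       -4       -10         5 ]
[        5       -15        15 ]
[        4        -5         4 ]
det(Y) = -285

Expand along row 0 (cofactor expansion): det(Y) = a*(e*i - f*h) - b*(d*i - f*g) + c*(d*h - e*g), where the 3×3 is [[a, b, c], [d, e, f], [g, h, i]].
Minor M_00 = (-15)*(4) - (15)*(-5) = -60 + 75 = 15.
Minor M_01 = (5)*(4) - (15)*(4) = 20 - 60 = -40.
Minor M_02 = (5)*(-5) - (-15)*(4) = -25 + 60 = 35.
det(Y) = (-4)*(15) - (-10)*(-40) + (5)*(35) = -60 - 400 + 175 = -285.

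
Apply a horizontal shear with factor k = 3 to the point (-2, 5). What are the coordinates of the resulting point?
(13, 5)

Shear matrix for horizontal shear with factor k = 3:
[[1, 3], [0, 1]]
Result: (-2, 5) → (13, 5)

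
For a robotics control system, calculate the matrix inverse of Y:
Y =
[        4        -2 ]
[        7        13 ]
det(Y) = 66
Y⁻¹ =
[    13/66      1/33 ]
[    -7/66      2/33 ]

For a 2×2 matrix Y = [[a, b], [c, d]] with det(Y) ≠ 0, Y⁻¹ = (1/det(Y)) * [[d, -b], [-c, a]].
det(Y) = (4)*(13) - (-2)*(7) = 52 + 14 = 66.
Y⁻¹ = (1/66) * [[13, 2], [-7, 4]].
Dividing each entry by 66 and reducing:
Y⁻¹ =
[    13/66      1/33 ]
[    -7/66      2/33 ]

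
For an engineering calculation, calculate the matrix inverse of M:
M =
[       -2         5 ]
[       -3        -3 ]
det(M) = 21
M⁻¹ =
[     -1/7     -5/21 ]
[      1/7     -2/21 ]

For a 2×2 matrix M = [[a, b], [c, d]] with det(M) ≠ 0, M⁻¹ = (1/det(M)) * [[d, -b], [-c, a]].
det(M) = (-2)*(-3) - (5)*(-3) = 6 + 15 = 21.
M⁻¹ = (1/21) * [[-3, -5], [3, -2]].
Dividing each entry by 21 and reducing:
M⁻¹ =
[     -1/7     -5/21 ]
[      1/7     -2/21 ]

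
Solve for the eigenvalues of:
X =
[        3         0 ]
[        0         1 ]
λ = 1, 3

Solve det(X - λI) = 0. For a 2×2 matrix the characteristic equation is λ² - (trace)λ + det = 0.
trace(X) = a + d = 3 + 1 = 4.
det(X) = a*d - b*c = (3)*(1) - (0)*(0) = 3 - 0 = 3.
Characteristic equation: λ² - (4)λ + (3) = 0.
Discriminant = (4)² - 4*(3) = 16 - 12 = 4.
λ = (4 ± √4) / 2 = (4 ± 2) / 2 = 1, 3.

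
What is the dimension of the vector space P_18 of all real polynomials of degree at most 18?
Dimension = 19

A polynomial of degree at most 18 can be written as a₀ + a₁x + a₂x² + … + a_18x^18, with 19 free coefficients a₀, …, a_18.
The set {1, x, x², …, x^18} is a basis: it spans P_18 (every such polynomial is a linear combination of these) and is linearly independent (a polynomial is zero iff all its coefficients are zero).
Therefore dim(P_18) = 18 + 1 = 19.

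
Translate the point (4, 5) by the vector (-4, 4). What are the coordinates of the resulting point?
(0, 9)

Translation by (-4, 4):
x' = 4 + -4 = 0
y' = 5 + 4 = 9
Homogeneous matrix: [[1, 0, -4], [0, 1, 4], [0, 0, 1]]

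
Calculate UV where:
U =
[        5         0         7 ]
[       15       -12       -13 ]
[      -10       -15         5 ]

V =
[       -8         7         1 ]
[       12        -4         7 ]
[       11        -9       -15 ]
UV =
[       37       -28      -100 ]
[     -407       270       126 ]
[      -45       -55      -190 ]

Matrix multiplication: (UV)[i][j] = sum over k of U[i][k] * V[k][j].
  (UV)[0][0] = (5)*(-8) + (0)*(12) + (7)*(11) = 37
  (UV)[0][1] = (5)*(7) + (0)*(-4) + (7)*(-9) = -28
  (UV)[0][2] = (5)*(1) + (0)*(7) + (7)*(-15) = -100
  (UV)[1][0] = (15)*(-8) + (-12)*(12) + (-13)*(11) = -407
  (UV)[1][1] = (15)*(7) + (-12)*(-4) + (-13)*(-9) = 270
  (UV)[1][2] = (15)*(1) + (-12)*(7) + (-13)*(-15) = 126
  (UV)[2][0] = (-10)*(-8) + (-15)*(12) + (5)*(11) = -45
  (UV)[2][1] = (-10)*(7) + (-15)*(-4) + (5)*(-9) = -55
  (UV)[2][2] = (-10)*(1) + (-15)*(7) + (5)*(-15) = -190
UV =
[       37       -28      -100 ]
[     -407       270       126 ]
[      -45       -55      -190 ]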